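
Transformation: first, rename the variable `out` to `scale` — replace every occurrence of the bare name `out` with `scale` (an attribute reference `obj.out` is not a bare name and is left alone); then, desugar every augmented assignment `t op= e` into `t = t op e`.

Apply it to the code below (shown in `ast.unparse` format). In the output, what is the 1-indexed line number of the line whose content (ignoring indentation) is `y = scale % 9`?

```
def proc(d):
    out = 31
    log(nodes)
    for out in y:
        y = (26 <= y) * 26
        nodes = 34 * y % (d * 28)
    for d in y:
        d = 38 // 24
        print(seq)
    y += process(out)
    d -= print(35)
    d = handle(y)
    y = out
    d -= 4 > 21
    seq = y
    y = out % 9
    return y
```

16

Transformed code:
def proc(d):
    scale = 31
    log(nodes)
    for scale in y:
        y = (26 <= y) * 26
        nodes = 34 * y % (d * 28)
    for d in y:
        d = 38 // 24
        print(seq)
    y = y + process(scale)
    d = d - print(35)
    d = handle(y)
    y = scale
    d = d - (4 > 21)
    seq = y
    y = scale % 9
    return y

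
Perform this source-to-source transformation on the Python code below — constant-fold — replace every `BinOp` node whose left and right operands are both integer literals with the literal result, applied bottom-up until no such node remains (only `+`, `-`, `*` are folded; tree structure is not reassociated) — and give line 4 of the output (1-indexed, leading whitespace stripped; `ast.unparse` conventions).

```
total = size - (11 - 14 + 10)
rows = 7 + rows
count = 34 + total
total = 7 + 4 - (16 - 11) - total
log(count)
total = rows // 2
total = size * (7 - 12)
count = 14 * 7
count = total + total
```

total = 6 - total

Transformed code:
total = size - 7
rows = 7 + rows
count = 34 + total
total = 6 - total
log(count)
total = rows // 2
total = size * -5
count = 98
count = total + total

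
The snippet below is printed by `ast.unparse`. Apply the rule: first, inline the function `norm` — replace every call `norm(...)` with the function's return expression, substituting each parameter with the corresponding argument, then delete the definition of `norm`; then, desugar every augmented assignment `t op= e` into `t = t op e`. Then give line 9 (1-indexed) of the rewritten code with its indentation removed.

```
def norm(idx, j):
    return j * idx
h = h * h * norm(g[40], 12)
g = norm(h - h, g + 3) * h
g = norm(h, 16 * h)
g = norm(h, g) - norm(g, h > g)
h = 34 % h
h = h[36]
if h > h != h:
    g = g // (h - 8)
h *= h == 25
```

h = h * (h == 25)

Transformed code:
h = h * h * (12 * g[40])
g = (g + 3) * (h - h) * h
g = 16 * h * h
g = g * h - (h > g) * g
h = 34 % h
h = h[36]
if h > h != h:
    g = g // (h - 8)
h = h * (h == 25)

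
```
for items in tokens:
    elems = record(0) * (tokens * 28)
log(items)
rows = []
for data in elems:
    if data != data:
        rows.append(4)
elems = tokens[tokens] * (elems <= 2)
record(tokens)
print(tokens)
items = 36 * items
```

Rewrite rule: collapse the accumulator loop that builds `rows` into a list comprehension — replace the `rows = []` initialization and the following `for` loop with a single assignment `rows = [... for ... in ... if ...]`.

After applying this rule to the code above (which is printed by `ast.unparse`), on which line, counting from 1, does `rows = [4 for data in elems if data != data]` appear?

Transformed code:
for items in tokens:
    elems = record(0) * (tokens * 28)
log(items)
rows = [4 for data in elems if data != data]
elems = tokens[tokens] * (elems <= 2)
record(tokens)
print(tokens)
items = 36 * items

4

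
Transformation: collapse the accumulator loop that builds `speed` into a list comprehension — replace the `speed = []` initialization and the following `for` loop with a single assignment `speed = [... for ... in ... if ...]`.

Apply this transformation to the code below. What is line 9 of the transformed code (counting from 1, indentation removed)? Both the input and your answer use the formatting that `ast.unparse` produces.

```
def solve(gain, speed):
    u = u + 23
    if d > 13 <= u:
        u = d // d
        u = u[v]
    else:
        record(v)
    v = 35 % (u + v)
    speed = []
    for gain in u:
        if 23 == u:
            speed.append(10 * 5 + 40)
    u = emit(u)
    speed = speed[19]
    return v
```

Transformed code:
def solve(gain, speed):
    u = u + 23
    if d > 13 <= u:
        u = d // d
        u = u[v]
    else:
        record(v)
    v = 35 % (u + v)
    speed = [10 * 5 + 40 for gain in u if 23 == u]
    u = emit(u)
    speed = speed[19]
    return v

speed = [10 * 5 + 40 for gain in u if 23 == u]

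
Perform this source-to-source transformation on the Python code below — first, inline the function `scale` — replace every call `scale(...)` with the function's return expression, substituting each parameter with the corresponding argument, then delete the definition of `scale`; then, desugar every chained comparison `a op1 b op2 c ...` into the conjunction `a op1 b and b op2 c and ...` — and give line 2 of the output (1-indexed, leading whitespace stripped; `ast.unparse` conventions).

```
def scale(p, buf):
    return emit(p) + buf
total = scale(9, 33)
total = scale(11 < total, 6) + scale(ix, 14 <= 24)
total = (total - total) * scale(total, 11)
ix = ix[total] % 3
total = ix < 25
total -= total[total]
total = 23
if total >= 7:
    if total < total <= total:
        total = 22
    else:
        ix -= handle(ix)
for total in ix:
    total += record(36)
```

Transformed code:
total = emit(9) + 33
total = emit(11 < total) + 6 + (emit(ix) + (14 <= 24))
total = (total - total) * (emit(total) + 11)
ix = ix[total] % 3
total = ix < 25
total -= total[total]
total = 23
if total >= 7:
    if total < total and total <= total:
        total = 22
    else:
        ix -= handle(ix)
for total in ix:
    total += record(36)

total = emit(11 < total) + 6 + (emit(ix) + (14 <= 24))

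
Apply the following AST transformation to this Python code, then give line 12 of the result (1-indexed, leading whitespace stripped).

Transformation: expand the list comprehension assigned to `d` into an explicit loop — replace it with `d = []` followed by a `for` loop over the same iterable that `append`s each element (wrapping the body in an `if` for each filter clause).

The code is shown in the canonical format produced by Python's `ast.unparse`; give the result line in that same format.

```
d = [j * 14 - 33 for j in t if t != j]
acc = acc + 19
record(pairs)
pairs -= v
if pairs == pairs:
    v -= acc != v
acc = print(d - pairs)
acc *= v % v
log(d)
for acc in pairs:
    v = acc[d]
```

log(d)

Transformed code:
d = []
for j in t:
    if t != j:
        d.append(j * 14 - 33)
acc = acc + 19
record(pairs)
pairs -= v
if pairs == pairs:
    v -= acc != v
acc = print(d - pairs)
acc *= v % v
log(d)
for acc in pairs:
    v = acc[d]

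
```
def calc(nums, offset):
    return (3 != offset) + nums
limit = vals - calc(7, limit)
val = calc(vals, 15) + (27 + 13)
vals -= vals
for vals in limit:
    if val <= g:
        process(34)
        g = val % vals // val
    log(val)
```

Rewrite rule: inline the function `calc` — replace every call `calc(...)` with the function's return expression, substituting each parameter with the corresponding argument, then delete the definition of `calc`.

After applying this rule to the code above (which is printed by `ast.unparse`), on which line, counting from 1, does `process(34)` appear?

6

Transformed code:
limit = vals - ((3 != limit) + 7)
val = (3 != 15) + vals + (27 + 13)
vals -= vals
for vals in limit:
    if val <= g:
        process(34)
        g = val % vals // val
    log(val)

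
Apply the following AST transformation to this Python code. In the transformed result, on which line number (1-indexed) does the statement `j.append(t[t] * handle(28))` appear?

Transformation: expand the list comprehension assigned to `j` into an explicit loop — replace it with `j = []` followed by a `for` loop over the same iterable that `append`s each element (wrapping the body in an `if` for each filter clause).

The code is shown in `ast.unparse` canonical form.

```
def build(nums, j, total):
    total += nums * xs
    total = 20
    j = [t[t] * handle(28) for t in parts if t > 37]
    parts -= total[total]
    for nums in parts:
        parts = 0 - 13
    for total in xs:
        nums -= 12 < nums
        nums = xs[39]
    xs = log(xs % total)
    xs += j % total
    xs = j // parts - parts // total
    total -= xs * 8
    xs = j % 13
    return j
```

7

Transformed code:
def build(nums, j, total):
    total += nums * xs
    total = 20
    j = []
    for t in parts:
        if t > 37:
            j.append(t[t] * handle(28))
    parts -= total[total]
    for nums in parts:
        parts = 0 - 13
    for total in xs:
        nums -= 12 < nums
        nums = xs[39]
    xs = log(xs % total)
    xs += j % total
    xs = j // parts - parts // total
    total -= xs * 8
    xs = j % 13
    return j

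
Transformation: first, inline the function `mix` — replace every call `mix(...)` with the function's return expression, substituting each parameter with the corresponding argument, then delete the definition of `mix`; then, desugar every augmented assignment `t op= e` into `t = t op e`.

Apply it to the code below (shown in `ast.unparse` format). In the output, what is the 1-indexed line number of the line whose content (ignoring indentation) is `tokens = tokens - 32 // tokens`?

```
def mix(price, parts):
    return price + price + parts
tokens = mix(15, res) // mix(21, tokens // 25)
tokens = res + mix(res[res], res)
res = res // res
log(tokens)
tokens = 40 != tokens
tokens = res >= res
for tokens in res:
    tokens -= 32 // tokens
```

Transformed code:
tokens = (15 + 15 + res) // (21 + 21 + tokens // 25)
tokens = res + (res[res] + res[res] + res)
res = res // res
log(tokens)
tokens = 40 != tokens
tokens = res >= res
for tokens in res:
    tokens = tokens - 32 // tokens

8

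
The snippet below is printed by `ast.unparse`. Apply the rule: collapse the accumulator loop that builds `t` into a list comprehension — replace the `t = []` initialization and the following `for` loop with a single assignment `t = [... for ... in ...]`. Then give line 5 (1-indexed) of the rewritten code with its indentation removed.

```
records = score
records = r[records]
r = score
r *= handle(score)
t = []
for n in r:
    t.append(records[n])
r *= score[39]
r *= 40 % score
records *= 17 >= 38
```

Transformed code:
records = score
records = r[records]
r = score
r *= handle(score)
t = [records[n] for n in r]
r *= score[39]
r *= 40 % score
records *= 17 >= 38

t = [records[n] for n in r]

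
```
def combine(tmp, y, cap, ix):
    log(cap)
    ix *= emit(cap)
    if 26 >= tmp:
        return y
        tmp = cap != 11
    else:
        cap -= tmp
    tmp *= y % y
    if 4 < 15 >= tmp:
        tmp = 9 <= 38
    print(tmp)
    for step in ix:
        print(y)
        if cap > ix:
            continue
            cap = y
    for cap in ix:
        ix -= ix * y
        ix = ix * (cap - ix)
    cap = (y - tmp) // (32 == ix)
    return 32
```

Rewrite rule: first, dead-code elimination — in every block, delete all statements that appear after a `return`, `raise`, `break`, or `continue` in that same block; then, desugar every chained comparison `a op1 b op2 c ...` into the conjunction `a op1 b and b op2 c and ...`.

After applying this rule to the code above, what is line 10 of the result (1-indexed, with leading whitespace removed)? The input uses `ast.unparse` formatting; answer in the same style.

Transformed code:
def combine(tmp, y, cap, ix):
    log(cap)
    ix *= emit(cap)
    if 26 >= tmp:
        return y
    else:
        cap -= tmp
    tmp *= y % y
    if 4 < 15 and 15 >= tmp:
        tmp = 9 <= 38
    print(tmp)
    for step in ix:
        print(y)
        if cap > ix:
            continue
    for cap in ix:
        ix -= ix * y
        ix = ix * (cap - ix)
    cap = (y - tmp) // (32 == ix)
    return 32

tmp = 9 <= 38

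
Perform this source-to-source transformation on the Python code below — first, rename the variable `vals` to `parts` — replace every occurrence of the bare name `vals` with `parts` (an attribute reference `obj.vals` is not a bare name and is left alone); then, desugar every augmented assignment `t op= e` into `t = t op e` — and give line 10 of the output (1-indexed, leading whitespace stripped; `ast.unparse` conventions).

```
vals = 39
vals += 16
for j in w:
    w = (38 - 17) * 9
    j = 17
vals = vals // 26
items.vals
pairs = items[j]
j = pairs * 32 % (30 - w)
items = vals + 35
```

Transformed code:
parts = 39
parts = parts + 16
for j in w:
    w = (38 - 17) * 9
    j = 17
parts = parts // 26
items.vals
pairs = items[j]
j = pairs * 32 % (30 - w)
items = parts + 35

items = parts + 35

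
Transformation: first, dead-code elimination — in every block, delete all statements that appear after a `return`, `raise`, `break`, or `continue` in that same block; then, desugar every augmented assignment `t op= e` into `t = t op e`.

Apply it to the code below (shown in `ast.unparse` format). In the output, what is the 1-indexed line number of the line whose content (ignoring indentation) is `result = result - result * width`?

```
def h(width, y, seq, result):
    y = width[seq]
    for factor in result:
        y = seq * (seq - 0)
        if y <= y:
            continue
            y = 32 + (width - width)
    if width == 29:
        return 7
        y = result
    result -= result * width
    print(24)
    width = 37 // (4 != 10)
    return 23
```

9

Transformed code:
def h(width, y, seq, result):
    y = width[seq]
    for factor in result:
        y = seq * (seq - 0)
        if y <= y:
            continue
    if width == 29:
        return 7
    result = result - result * width
    print(24)
    width = 37 // (4 != 10)
    return 23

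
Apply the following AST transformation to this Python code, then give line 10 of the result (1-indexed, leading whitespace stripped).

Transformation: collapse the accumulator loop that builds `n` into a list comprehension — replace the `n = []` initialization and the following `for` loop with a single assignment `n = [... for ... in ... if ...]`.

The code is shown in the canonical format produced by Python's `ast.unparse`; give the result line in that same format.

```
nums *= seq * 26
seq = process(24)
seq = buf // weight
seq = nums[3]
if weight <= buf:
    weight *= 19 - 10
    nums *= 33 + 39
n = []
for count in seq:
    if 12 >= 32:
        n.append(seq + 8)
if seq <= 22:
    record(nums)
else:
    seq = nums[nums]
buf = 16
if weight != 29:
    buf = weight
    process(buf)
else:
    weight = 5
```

Transformed code:
nums *= seq * 26
seq = process(24)
seq = buf // weight
seq = nums[3]
if weight <= buf:
    weight *= 19 - 10
    nums *= 33 + 39
n = [seq + 8 for count in seq if 12 >= 32]
if seq <= 22:
    record(nums)
else:
    seq = nums[nums]
buf = 16
if weight != 29:
    buf = weight
    process(buf)
else:
    weight = 5

record(nums)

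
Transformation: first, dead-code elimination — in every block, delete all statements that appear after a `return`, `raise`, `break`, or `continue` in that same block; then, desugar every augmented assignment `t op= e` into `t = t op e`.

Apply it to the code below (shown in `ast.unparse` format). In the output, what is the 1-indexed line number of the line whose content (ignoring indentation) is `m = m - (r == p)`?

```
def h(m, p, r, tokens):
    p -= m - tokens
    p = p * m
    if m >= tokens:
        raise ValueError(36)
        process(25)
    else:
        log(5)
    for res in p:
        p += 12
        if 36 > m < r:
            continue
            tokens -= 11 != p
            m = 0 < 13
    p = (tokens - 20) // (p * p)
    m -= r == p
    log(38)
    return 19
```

13

Transformed code:
def h(m, p, r, tokens):
    p = p - (m - tokens)
    p = p * m
    if m >= tokens:
        raise ValueError(36)
    else:
        log(5)
    for res in p:
        p = p + 12
        if 36 > m < r:
            continue
    p = (tokens - 20) // (p * p)
    m = m - (r == p)
    log(38)
    return 19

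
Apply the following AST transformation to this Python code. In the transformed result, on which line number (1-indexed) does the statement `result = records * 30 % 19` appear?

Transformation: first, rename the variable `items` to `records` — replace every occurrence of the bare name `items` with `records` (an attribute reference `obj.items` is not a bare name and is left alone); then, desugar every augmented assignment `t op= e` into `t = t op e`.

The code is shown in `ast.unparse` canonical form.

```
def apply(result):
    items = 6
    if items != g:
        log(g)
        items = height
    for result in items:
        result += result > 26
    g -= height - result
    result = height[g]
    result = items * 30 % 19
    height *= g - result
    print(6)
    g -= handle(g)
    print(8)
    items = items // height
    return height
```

10

Transformed code:
def apply(result):
    records = 6
    if records != g:
        log(g)
        records = height
    for result in records:
        result = result + (result > 26)
    g = g - (height - result)
    result = height[g]
    result = records * 30 % 19
    height = height * (g - result)
    print(6)
    g = g - handle(g)
    print(8)
    records = records // height
    return height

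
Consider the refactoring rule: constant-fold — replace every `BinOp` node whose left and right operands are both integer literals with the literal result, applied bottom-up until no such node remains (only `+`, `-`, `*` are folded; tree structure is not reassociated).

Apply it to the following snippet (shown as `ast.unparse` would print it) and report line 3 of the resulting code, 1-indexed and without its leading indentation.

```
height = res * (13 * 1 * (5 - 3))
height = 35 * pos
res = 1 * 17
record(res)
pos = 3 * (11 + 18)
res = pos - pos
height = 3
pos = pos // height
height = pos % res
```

Transformed code:
height = res * 26
height = 35 * pos
res = 17
record(res)
pos = 87
res = pos - pos
height = 3
pos = pos // height
height = pos % res

res = 17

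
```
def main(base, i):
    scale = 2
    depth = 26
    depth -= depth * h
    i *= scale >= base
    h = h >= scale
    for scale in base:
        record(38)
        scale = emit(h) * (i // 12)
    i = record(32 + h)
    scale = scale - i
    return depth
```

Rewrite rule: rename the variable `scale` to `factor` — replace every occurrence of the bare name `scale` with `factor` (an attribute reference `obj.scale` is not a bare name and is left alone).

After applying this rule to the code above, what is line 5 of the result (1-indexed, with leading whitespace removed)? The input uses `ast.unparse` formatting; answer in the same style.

Transformed code:
def main(base, i):
    factor = 2
    depth = 26
    depth -= depth * h
    i *= factor >= base
    h = h >= factor
    for factor in base:
        record(38)
        factor = emit(h) * (i // 12)
    i = record(32 + h)
    factor = factor - i
    return depth

i *= factor >= base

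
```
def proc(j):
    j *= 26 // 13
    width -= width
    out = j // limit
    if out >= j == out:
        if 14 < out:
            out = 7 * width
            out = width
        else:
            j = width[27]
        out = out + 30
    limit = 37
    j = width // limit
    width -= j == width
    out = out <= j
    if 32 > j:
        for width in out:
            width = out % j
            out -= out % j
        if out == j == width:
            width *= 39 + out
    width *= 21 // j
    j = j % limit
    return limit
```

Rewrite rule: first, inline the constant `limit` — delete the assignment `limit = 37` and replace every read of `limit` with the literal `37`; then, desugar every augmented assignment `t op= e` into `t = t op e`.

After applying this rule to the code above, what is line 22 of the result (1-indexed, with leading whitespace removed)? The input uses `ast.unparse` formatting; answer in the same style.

Transformed code:
def proc(j):
    j = j * (26 // 13)
    width = width - width
    out = j // 37
    if out >= j == out:
        if 14 < out:
            out = 7 * width
            out = width
        else:
            j = width[27]
        out = out + 30
    j = width // 37
    width = width - (j == width)
    out = out <= j
    if 32 > j:
        for width in out:
            width = out % j
            out = out - out % j
        if out == j == width:
            width = width * (39 + out)
    width = width * (21 // j)
    j = j % 37
    return 37

j = j % 37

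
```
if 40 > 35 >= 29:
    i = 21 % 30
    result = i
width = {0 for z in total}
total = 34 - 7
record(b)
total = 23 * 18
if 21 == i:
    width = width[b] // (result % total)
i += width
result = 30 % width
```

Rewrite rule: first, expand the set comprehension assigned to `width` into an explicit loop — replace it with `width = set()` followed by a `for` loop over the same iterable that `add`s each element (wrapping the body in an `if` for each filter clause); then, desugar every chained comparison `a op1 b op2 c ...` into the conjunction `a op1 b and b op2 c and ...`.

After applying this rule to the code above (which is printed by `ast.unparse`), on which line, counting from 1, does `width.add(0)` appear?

Transformed code:
if 40 > 35 and 35 >= 29:
    i = 21 % 30
    result = i
width = set()
for z in total:
    width.add(0)
total = 34 - 7
record(b)
total = 23 * 18
if 21 == i:
    width = width[b] // (result % total)
i += width
result = 30 % width

6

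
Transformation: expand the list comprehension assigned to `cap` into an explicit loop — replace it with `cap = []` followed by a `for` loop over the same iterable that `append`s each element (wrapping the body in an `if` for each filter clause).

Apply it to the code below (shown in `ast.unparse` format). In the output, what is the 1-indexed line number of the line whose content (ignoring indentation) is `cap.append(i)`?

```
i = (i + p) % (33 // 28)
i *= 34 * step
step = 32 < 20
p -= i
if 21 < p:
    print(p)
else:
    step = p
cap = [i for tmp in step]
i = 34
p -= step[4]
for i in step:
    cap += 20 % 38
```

Transformed code:
i = (i + p) % (33 // 28)
i *= 34 * step
step = 32 < 20
p -= i
if 21 < p:
    print(p)
else:
    step = p
cap = []
for tmp in step:
    cap.append(i)
i = 34
p -= step[4]
for i in step:
    cap += 20 % 38

11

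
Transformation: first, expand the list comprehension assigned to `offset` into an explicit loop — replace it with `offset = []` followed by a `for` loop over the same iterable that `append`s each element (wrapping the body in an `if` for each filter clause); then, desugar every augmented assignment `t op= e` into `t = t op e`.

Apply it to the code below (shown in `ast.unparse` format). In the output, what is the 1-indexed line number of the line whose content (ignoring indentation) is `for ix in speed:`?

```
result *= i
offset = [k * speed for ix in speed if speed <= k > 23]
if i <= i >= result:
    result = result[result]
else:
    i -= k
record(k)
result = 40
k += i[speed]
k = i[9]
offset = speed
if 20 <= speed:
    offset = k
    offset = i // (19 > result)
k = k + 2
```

3

Transformed code:
result = result * i
offset = []
for ix in speed:
    if speed <= k > 23:
        offset.append(k * speed)
if i <= i >= result:
    result = result[result]
else:
    i = i - k
record(k)
result = 40
k = k + i[speed]
k = i[9]
offset = speed
if 20 <= speed:
    offset = k
    offset = i // (19 > result)
k = k + 2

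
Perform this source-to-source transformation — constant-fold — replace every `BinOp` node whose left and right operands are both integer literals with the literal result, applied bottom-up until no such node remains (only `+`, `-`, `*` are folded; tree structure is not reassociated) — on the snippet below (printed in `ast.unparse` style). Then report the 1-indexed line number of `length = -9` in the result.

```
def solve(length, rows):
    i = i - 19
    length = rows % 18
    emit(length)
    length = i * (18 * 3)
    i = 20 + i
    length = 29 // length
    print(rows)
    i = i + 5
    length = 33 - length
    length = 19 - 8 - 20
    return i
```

Transformed code:
def solve(length, rows):
    i = i - 19
    length = rows % 18
    emit(length)
    length = i * 54
    i = 20 + i
    length = 29 // length
    print(rows)
    i = i + 5
    length = 33 - length
    length = -9
    return i

11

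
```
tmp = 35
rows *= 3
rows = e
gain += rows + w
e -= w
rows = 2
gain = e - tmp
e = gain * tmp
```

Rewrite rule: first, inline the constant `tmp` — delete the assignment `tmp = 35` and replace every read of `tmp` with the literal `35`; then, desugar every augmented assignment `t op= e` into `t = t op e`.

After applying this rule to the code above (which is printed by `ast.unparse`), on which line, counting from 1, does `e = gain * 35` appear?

7

Transformed code:
rows = rows * 3
rows = e
gain = gain + (rows + w)
e = e - w
rows = 2
gain = e - 35
e = gain * 35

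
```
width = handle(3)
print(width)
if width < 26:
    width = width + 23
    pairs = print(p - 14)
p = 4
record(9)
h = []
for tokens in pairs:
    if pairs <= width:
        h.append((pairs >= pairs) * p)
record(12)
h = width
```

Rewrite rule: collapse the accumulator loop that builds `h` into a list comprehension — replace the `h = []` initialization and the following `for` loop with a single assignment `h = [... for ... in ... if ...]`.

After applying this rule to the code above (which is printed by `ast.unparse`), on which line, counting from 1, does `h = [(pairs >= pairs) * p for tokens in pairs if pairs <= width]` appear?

8

Transformed code:
width = handle(3)
print(width)
if width < 26:
    width = width + 23
    pairs = print(p - 14)
p = 4
record(9)
h = [(pairs >= pairs) * p for tokens in pairs if pairs <= width]
record(12)
h = width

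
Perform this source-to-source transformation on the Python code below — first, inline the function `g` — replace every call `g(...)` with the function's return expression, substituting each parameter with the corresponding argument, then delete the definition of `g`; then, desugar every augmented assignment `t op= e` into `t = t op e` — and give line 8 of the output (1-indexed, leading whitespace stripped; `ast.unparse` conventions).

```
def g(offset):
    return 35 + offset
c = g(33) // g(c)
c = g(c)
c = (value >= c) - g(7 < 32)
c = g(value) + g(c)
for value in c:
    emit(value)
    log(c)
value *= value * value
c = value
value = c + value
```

value = value * (value * value)

Transformed code:
c = (35 + 33) // (35 + c)
c = 35 + c
c = (value >= c) - (35 + (7 < 32))
c = 35 + value + (35 + c)
for value in c:
    emit(value)
    log(c)
value = value * (value * value)
c = value
value = c + value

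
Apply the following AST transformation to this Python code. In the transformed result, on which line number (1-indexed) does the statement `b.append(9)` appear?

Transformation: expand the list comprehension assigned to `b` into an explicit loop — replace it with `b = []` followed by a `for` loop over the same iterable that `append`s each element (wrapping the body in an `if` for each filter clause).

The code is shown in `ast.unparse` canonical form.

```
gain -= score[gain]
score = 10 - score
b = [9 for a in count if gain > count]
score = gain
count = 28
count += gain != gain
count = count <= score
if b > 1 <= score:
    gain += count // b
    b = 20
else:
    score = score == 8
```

Transformed code:
gain -= score[gain]
score = 10 - score
b = []
for a in count:
    if gain > count:
        b.append(9)
score = gain
count = 28
count += gain != gain
count = count <= score
if b > 1 <= score:
    gain += count // b
    b = 20
else:
    score = score == 8

6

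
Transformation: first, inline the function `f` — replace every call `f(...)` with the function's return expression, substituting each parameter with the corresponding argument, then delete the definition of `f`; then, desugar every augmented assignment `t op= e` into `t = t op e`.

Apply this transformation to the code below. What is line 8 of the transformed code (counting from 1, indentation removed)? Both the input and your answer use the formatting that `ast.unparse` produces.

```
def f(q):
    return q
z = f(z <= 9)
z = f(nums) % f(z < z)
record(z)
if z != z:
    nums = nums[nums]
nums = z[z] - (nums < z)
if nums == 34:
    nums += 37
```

Transformed code:
z = z <= 9
z = nums % (z < z)
record(z)
if z != z:
    nums = nums[nums]
nums = z[z] - (nums < z)
if nums == 34:
    nums = nums + 37

nums = nums + 37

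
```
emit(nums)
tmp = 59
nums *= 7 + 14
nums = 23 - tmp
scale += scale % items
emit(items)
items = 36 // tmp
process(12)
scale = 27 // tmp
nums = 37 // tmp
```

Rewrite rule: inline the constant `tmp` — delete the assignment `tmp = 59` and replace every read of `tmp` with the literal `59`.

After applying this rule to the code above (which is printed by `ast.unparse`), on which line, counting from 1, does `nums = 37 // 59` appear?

Transformed code:
emit(nums)
nums *= 7 + 14
nums = 23 - 59
scale += scale % items
emit(items)
items = 36 // 59
process(12)
scale = 27 // 59
nums = 37 // 59

9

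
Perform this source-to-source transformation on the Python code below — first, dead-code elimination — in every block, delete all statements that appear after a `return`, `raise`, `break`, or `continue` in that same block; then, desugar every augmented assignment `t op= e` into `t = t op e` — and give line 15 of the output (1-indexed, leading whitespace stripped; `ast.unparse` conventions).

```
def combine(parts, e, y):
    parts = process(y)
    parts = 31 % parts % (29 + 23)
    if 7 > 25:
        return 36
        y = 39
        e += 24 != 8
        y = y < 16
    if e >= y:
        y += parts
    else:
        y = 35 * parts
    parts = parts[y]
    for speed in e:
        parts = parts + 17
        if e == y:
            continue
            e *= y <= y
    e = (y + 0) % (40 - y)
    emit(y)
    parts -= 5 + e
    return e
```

Transformed code:
def combine(parts, e, y):
    parts = process(y)
    parts = 31 % parts % (29 + 23)
    if 7 > 25:
        return 36
    if e >= y:
        y = y + parts
    else:
        y = 35 * parts
    parts = parts[y]
    for speed in e:
        parts = parts + 17
        if e == y:
            continue
    e = (y + 0) % (40 - y)
    emit(y)
    parts = parts - (5 + e)
    return e

e = (y + 0) % (40 - y)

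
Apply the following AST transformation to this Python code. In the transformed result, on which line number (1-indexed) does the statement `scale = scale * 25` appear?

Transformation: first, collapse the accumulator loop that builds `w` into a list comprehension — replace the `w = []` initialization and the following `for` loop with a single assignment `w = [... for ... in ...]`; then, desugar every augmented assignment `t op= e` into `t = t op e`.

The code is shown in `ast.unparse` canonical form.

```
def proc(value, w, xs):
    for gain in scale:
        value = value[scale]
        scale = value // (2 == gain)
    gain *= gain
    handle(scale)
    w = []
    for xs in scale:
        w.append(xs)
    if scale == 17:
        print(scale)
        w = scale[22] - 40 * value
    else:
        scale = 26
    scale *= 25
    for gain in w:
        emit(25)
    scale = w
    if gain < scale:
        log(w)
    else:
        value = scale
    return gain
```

Transformed code:
def proc(value, w, xs):
    for gain in scale:
        value = value[scale]
        scale = value // (2 == gain)
    gain = gain * gain
    handle(scale)
    w = [xs for xs in scale]
    if scale == 17:
        print(scale)
        w = scale[22] - 40 * value
    else:
        scale = 26
    scale = scale * 25
    for gain in w:
        emit(25)
    scale = w
    if gain < scale:
        log(w)
    else:
        value = scale
    return gain

13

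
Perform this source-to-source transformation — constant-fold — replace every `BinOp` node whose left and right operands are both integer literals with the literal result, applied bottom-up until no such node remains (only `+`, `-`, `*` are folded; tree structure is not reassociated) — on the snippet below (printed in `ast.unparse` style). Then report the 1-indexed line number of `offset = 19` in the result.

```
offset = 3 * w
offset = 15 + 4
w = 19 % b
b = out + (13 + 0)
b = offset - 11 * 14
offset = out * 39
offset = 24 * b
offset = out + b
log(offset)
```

Transformed code:
offset = 3 * w
offset = 19
w = 19 % b
b = out + 13
b = offset - 154
offset = out * 39
offset = 24 * b
offset = out + b
log(offset)

2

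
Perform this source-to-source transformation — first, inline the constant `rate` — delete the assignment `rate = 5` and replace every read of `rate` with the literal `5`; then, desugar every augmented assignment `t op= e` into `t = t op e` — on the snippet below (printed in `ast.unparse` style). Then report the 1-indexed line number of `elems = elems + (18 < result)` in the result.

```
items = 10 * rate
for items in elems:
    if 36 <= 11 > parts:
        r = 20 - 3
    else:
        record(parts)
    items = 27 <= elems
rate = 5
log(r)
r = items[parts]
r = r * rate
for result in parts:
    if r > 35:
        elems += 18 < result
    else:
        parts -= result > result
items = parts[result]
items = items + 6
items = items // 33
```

13

Transformed code:
items = 10 * 5
for items in elems:
    if 36 <= 11 > parts:
        r = 20 - 3
    else:
        record(parts)
    items = 27 <= elems
log(r)
r = items[parts]
r = r * 5
for result in parts:
    if r > 35:
        elems = elems + (18 < result)
    else:
        parts = parts - (result > result)
items = parts[result]
items = items + 6
items = items // 33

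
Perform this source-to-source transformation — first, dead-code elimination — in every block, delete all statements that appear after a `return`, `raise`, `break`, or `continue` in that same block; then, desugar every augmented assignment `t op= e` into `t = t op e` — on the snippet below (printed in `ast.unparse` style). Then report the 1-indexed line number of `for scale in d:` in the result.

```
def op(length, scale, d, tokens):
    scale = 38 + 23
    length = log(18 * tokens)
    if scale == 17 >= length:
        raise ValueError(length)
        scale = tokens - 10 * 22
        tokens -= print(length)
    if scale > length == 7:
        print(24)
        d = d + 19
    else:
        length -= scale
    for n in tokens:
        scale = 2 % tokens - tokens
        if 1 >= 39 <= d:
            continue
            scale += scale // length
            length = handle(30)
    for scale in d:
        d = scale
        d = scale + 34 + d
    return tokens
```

Transformed code:
def op(length, scale, d, tokens):
    scale = 38 + 23
    length = log(18 * tokens)
    if scale == 17 >= length:
        raise ValueError(length)
    if scale > length == 7:
        print(24)
        d = d + 19
    else:
        length = length - scale
    for n in tokens:
        scale = 2 % tokens - tokens
        if 1 >= 39 <= d:
            continue
    for scale in d:
        d = scale
        d = scale + 34 + d
    return tokens

15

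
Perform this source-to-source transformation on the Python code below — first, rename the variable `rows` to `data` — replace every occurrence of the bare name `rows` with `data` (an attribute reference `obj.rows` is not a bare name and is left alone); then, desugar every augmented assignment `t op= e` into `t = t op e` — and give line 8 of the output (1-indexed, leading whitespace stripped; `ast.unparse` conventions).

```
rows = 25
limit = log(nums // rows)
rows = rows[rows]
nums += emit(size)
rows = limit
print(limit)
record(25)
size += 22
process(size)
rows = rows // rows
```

Transformed code:
data = 25
limit = log(nums // data)
data = data[data]
nums = nums + emit(size)
data = limit
print(limit)
record(25)
size = size + 22
process(size)
data = data // data

size = size + 22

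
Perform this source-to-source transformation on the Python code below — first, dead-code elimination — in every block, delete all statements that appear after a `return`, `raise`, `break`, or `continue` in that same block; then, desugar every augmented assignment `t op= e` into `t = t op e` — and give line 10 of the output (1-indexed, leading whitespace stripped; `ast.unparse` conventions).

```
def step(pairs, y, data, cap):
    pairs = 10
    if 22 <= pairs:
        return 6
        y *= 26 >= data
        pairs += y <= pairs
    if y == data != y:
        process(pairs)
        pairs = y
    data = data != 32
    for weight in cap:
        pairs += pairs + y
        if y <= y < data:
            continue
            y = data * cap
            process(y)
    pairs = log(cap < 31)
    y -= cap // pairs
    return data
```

pairs = pairs + (pairs + y)

Transformed code:
def step(pairs, y, data, cap):
    pairs = 10
    if 22 <= pairs:
        return 6
    if y == data != y:
        process(pairs)
        pairs = y
    data = data != 32
    for weight in cap:
        pairs = pairs + (pairs + y)
        if y <= y < data:
            continue
    pairs = log(cap < 31)
    y = y - cap // pairs
    return data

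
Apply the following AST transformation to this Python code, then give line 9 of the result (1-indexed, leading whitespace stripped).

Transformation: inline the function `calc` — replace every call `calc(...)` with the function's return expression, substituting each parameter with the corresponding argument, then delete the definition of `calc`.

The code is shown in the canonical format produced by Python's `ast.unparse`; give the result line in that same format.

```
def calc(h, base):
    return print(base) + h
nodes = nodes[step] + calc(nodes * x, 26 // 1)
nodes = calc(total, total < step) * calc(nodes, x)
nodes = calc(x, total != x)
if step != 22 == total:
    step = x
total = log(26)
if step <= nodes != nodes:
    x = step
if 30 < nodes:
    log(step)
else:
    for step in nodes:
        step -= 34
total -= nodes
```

Transformed code:
nodes = nodes[step] + (print(26 // 1) + nodes * x)
nodes = (print(total < step) + total) * (print(x) + nodes)
nodes = print(total != x) + x
if step != 22 == total:
    step = x
total = log(26)
if step <= nodes != nodes:
    x = step
if 30 < nodes:
    log(step)
else:
    for step in nodes:
        step -= 34
total -= nodes

if 30 < nodes:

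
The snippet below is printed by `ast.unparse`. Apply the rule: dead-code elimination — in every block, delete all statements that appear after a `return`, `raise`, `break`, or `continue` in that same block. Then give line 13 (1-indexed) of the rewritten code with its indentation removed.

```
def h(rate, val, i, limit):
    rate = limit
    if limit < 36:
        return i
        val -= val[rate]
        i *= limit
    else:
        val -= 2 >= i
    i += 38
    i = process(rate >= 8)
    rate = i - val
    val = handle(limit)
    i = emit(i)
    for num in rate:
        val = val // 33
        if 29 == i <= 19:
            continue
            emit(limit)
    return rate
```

val = val // 33

Transformed code:
def h(rate, val, i, limit):
    rate = limit
    if limit < 36:
        return i
    else:
        val -= 2 >= i
    i += 38
    i = process(rate >= 8)
    rate = i - val
    val = handle(limit)
    i = emit(i)
    for num in rate:
        val = val // 33
        if 29 == i <= 19:
            continue
    return rate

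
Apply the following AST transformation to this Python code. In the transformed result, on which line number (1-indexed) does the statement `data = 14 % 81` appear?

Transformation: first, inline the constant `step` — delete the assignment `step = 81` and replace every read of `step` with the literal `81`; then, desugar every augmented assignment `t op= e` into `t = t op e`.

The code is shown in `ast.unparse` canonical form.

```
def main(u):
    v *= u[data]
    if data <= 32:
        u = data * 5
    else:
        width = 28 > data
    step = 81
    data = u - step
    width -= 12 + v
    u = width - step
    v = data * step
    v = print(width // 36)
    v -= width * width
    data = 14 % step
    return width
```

Transformed code:
def main(u):
    v = v * u[data]
    if data <= 32:
        u = data * 5
    else:
        width = 28 > data
    data = u - 81
    width = width - (12 + v)
    u = width - 81
    v = data * 81
    v = print(width // 36)
    v = v - width * width
    data = 14 % 81
    return width

13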